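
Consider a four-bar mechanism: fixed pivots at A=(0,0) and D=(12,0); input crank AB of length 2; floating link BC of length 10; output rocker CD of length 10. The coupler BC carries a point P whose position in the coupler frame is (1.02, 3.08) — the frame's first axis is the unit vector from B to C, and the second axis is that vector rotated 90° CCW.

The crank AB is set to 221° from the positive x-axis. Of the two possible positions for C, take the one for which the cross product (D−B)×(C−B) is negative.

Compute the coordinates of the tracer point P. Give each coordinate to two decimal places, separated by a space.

1.30 0.31

A=(0,0), D=(12.00,0)
B = A + 2.00·(cos221°, sin221°) = (-1.5094, -1.3121)
|BD| = 13.5730
circle(B,10.00) ∩ circle(D,10.00): a=6.7865, h=7.3446
  candidates: C₊=(4.5353,6.6542) cross=99.688; C₋=(5.9553,-7.9663) cross=-99.688
  mode - wants cross < 0 → take C=(5.9553,-7.9663) (cross=-99.688)
ex = (C−B)/|BC| = (0.7465,-0.6654); ey = (0.6654,0.7465)
P = B + 1.02·ex + 3.08·ey = (1.3015,0.3083)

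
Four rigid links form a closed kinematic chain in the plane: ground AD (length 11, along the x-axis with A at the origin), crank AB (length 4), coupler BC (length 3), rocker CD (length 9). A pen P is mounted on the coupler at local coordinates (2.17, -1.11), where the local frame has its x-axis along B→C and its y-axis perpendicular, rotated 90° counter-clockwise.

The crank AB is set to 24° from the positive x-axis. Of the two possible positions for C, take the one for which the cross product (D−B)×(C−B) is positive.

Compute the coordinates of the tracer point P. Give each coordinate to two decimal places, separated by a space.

4.47 3.92

A=(0,0), D=(11.00,0)
B = A + 4.00·(cos24°, sin24°) = (3.6542, 1.6269)
|BD| = 7.5238
circle(B,3.00) ∩ circle(D,9.00): a=-1.0229, h=2.8202
  candidates: C₊=(3.2653,4.6016) cross=21.219; C₋=(2.0457,-0.9054) cross=-21.219
  mode + wants cross > 0 → take C=(3.2653,4.6016) (cross=21.219)
ex = (C−B)/|BC| = (-0.1296,0.9916); ey = (-0.9916,-0.1296)
P = B + 2.17·ex + -1.11·ey = (4.4736,3.9225)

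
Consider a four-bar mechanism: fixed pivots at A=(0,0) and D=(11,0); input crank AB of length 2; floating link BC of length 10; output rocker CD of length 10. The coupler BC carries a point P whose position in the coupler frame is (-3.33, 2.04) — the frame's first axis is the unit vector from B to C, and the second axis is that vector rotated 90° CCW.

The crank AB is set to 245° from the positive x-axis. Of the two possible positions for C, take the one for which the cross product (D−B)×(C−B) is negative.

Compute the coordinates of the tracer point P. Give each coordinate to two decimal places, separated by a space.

-1.79 1.98

A=(0,0), D=(11.00,0)
B = A + 2.00·(cos245°, sin245°) = (-0.8452, -1.8126)
|BD| = 11.9831
circle(B,10.00) ∩ circle(D,10.00): a=5.9916, h=8.0063
  candidates: C₊=(3.8663,7.0079) cross=95.941; C₋=(6.2885,-8.8205) cross=-95.941
  mode - wants cross < 0 → take C=(6.2885,-8.8205) (cross=-95.941)
ex = (C−B)/|BC| = (0.7134,-0.7008); ey = (0.7008,0.7134)
P = B + -3.33·ex + 2.04·ey = (-1.7911,1.9763)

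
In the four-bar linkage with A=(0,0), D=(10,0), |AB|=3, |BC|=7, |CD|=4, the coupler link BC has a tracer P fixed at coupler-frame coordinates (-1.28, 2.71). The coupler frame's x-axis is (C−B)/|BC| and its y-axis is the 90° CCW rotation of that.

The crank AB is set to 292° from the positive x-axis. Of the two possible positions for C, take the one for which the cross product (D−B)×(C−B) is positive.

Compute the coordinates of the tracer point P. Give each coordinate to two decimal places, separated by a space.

A=(0,0), D=(10.00,0)
B = A + 3.00·(cos292°, sin292°) = (1.1238, -2.7816)
|BD| = 9.3018
circle(B,7.00) ∩ circle(D,4.00): a=6.4248, h=2.7789
  candidates: C₊=(6.4236,1.7915) cross=25.849; C₋=(8.0856,-3.5121) cross=-25.849
  mode + wants cross > 0 → take C=(6.4236,1.7915) (cross=25.849)
ex = (C−B)/|BC| = (0.7571,0.6533); ey = (-0.6533,0.7571)
P = B + -1.28·ex + 2.71·ey = (-1.6157,-1.5660)

-1.62 -1.57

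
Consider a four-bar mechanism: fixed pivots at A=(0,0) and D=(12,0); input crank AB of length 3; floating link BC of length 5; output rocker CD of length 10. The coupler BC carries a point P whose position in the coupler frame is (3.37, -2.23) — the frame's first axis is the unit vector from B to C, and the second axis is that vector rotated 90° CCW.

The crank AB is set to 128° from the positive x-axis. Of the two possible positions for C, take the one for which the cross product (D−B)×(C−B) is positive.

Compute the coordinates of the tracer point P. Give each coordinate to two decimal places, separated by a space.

A=(0,0), D=(12.00,0)
B = A + 3.00·(cos128°, sin128°) = (-1.8470, 2.3640)
|BD| = 14.0473
circle(B,5.00) ∩ circle(D,10.00): a=4.3541, h=2.4580
  candidates: C₊=(2.8587,4.0542) cross=34.528; C₋=(2.0314,-0.7916) cross=-34.528
  mode + wants cross > 0 → take C=(2.8587,4.0542) (cross=34.528)
ex = (C−B)/|BC| = (0.9411,0.3380); ey = (-0.3380,0.9411)
P = B + 3.37·ex + -2.23·ey = (2.0784,1.4045)

2.08 1.40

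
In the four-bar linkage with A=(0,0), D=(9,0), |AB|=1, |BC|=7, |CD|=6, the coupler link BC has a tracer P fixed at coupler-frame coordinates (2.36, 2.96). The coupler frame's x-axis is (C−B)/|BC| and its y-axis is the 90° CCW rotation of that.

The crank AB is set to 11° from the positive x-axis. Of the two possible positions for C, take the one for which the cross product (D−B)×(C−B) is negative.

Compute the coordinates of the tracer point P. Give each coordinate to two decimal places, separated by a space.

4.76 0.43

A=(0,0), D=(9.00,0)
B = A + 1.00·(cos11°, sin11°) = (0.9816, 0.1908)
|BD| = 8.0206
circle(B,7.00) ∩ circle(D,6.00): a=4.8207, h=5.0755
  candidates: C₊=(5.9217,5.1502) cross=40.709; C₋=(5.6802,-4.9979) cross=-40.709
  mode - wants cross < 0 → take C=(5.6802,-4.9979) (cross=-40.709)
ex = (C−B)/|BC| = (0.6712,-0.7412); ey = (0.7412,0.6712)
P = B + 2.36·ex + 2.96·ey = (4.7598,0.4283)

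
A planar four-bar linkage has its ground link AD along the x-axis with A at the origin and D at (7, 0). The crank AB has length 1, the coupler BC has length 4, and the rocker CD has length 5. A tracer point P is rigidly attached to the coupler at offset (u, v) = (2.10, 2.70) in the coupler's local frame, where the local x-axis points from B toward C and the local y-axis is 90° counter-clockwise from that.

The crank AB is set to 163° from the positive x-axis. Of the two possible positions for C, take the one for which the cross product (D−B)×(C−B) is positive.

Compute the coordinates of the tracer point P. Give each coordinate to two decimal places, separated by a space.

-0.44 3.67

A=(0,0), D=(7.00,0)
B = A + 1.00·(cos163°, sin163°) = (-0.9563, 0.2924)
|BD| = 7.9617
circle(B,4.00) ∩ circle(D,5.00): a=3.4156, h=2.0817
  candidates: C₊=(2.5335,2.2472) cross=16.574; C₋=(2.3806,-1.9134) cross=-16.574
  mode + wants cross > 0 → take C=(2.5335,2.2472) (cross=16.574)
ex = (C−B)/|BC| = (0.8724,0.4887); ey = (-0.4887,0.8724)
P = B + 2.10·ex + 2.70·ey = (-0.4437,3.6743)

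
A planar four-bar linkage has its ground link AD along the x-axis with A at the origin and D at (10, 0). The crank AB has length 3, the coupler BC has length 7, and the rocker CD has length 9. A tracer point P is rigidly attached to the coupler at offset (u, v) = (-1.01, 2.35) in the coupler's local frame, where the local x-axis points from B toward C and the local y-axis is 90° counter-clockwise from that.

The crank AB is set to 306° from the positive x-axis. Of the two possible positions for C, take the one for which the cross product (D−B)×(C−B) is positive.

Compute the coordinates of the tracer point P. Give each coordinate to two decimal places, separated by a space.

-0.65 -3.28

A=(0,0), D=(10.00,0)
B = A + 3.00·(cos306°, sin306°) = (1.7634, -2.4271)
|BD| = 8.5868
circle(B,7.00) ∩ circle(D,9.00): a=2.4301, h=6.5647
  candidates: C₊=(2.2388,4.5568) cross=56.369; C₋=(5.9498,-8.0372) cross=-56.369
  mode + wants cross > 0 → take C=(2.2388,4.5568) (cross=56.369)
ex = (C−B)/|BC| = (0.0679,0.9977); ey = (-0.9977,0.0679)
P = B + -1.01·ex + 2.35·ey = (-0.6498,-3.2751)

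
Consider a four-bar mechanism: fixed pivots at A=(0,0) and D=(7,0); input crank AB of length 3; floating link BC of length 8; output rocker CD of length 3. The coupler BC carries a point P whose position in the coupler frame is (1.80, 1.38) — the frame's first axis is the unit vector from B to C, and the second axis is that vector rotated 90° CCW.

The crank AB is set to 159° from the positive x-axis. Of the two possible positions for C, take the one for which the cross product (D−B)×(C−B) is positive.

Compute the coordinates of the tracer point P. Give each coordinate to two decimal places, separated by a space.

-1.24 2.72

A=(0,0), D=(7.00,0)
B = A + 3.00·(cos159°, sin159°) = (-2.8007, 1.0751)
|BD| = 9.8595
circle(B,8.00) ∩ circle(D,3.00): a=7.7189, h=2.1019
  candidates: C₊=(5.1014,2.3228) cross=20.724; C₋=(4.6430,-1.8559) cross=-20.724
  mode + wants cross > 0 → take C=(5.1014,2.3228) (cross=20.724)
ex = (C−B)/|BC| = (0.9878,0.1560); ey = (-0.1560,0.9878)
P = B + 1.80·ex + 1.38·ey = (-1.2380,2.7189)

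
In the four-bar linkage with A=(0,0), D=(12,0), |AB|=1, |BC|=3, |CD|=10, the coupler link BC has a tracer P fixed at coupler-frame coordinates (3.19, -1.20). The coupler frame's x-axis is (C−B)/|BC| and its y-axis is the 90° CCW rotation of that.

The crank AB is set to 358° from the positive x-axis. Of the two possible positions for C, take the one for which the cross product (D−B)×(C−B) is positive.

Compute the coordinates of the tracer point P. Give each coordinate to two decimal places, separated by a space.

3.51 2.27

A=(0,0), D=(12.00,0)
B = A + 1.00·(cos358°, sin358°) = (0.9994, -0.0349)
|BD| = 11.0007
circle(B,3.00) ∩ circle(D,10.00): a=1.3642, h=2.6719
  candidates: C₊=(2.3551,2.6413) cross=29.392; C₋=(2.3721,-2.7024) cross=-29.392
  mode + wants cross > 0 → take C=(2.3551,2.6413) (cross=29.392)
ex = (C−B)/|BC| = (0.4519,0.8921); ey = (-0.8921,0.4519)
P = B + 3.19·ex + -1.20·ey = (3.5115,2.2685)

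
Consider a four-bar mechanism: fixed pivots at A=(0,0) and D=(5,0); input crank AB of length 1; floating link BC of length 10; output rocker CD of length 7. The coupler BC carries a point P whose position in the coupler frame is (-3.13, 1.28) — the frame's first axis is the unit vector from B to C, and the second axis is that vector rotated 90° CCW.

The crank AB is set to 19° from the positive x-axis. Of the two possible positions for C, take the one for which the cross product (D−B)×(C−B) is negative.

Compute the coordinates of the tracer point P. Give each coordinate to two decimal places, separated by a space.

A=(0,0), D=(5.00,0)
B = A + 1.00·(cos19°, sin19°) = (0.9455, 0.3256)
|BD| = 4.0675
circle(B,10.00) ∩ circle(D,7.00): a=8.3029, h=5.5733
  candidates: C₊=(9.6679,5.2164) cross=22.669; C₋=(8.7757,-5.8944) cross=-22.669
  mode - wants cross < 0 → take C=(8.7757,-5.8944) (cross=-22.669)
ex = (C−B)/|BC| = (0.7830,-0.6220); ey = (0.6220,0.7830)
P = B + -3.13·ex + 1.28·ey = (-0.7092,3.2747)

-0.71 3.27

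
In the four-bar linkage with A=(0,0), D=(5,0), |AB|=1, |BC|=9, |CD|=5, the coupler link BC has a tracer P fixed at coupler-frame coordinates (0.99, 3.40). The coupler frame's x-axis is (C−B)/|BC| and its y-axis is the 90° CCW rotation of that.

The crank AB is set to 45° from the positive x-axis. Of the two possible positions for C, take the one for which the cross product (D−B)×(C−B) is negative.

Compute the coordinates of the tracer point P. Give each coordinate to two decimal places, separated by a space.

A=(0,0), D=(5.00,0)
B = A + 1.00·(cos45°, sin45°) = (0.7071, 0.7071)
|BD| = 4.3507
circle(B,9.00) ∩ circle(D,5.00): a=8.6111, h=2.6172
  candidates: C₊=(9.6290,1.8900) cross=11.387; C₋=(8.7783,-3.2748) cross=-11.387
  mode - wants cross < 0 → take C=(8.7783,-3.2748) (cross=-11.387)
ex = (C−B)/|BC| = (0.8968,-0.4424); ey = (0.4424,0.8968)
P = B + 0.99·ex + 3.40·ey = (3.0992,3.3182)

3.10 3.32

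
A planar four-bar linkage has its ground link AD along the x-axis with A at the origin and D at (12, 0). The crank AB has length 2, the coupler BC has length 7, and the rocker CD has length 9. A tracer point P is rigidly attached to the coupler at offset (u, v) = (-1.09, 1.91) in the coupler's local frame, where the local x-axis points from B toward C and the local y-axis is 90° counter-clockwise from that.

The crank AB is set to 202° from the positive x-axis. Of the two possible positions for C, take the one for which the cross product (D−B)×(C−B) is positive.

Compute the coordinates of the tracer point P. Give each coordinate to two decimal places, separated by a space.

A=(0,0), D=(12.00,0)
B = A + 2.00·(cos202°, sin202°) = (-1.8544, -0.7492)
|BD| = 13.8746
circle(B,7.00) ∩ circle(D,9.00): a=5.7841, h=3.9426
  candidates: C₊=(3.7084,3.5000) cross=54.702; C₋=(4.1342,-4.3737) cross=-54.702
  mode + wants cross > 0 → take C=(3.7084,3.5000) (cross=54.702)
ex = (C−B)/|BC| = (0.7947,0.6070); ey = (-0.6070,0.7947)
P = B + -1.09·ex + 1.91·ey = (-3.8800,0.1070)

-3.88 0.11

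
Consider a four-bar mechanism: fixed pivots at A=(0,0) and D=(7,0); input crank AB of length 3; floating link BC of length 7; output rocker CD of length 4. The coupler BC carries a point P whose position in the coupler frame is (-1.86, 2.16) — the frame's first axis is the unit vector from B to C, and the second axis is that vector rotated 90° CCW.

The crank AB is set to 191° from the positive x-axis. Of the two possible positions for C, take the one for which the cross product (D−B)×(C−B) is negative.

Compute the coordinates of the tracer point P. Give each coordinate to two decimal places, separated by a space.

A=(0,0), D=(7.00,0)
B = A + 3.00·(cos191°, sin191°) = (-2.9449, -0.5724)
|BD| = 9.9613
circle(B,7.00) ∩ circle(D,4.00): a=6.6371, h=2.2247
  candidates: C₊=(3.5534,2.0300) cross=22.161; C₋=(3.8091,-2.4120) cross=-22.161
  mode - wants cross < 0 → take C=(3.8091,-2.4120) (cross=-22.161)
ex = (C−B)/|BC| = (0.9648,-0.2628); ey = (0.2628,0.9648)
P = B + -1.86·ex + 2.16·ey = (-4.1718,2.0005)

-4.17 2.00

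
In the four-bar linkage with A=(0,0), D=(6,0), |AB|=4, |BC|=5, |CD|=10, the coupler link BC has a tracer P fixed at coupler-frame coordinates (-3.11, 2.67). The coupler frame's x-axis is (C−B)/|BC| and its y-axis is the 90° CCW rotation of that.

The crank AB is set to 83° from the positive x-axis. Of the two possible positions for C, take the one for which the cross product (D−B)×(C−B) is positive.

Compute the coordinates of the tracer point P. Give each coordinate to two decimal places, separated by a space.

-2.71 1.41

A=(0,0), D=(6.00,0)
B = A + 4.00·(cos83°, sin83°) = (0.4875, 3.9702)
|BD| = 6.7934
circle(B,5.00) ∩ circle(D,10.00): a=-2.1234, h=4.5267
  candidates: C₊=(1.4100,8.8843) cross=30.752; C₋=(-3.8810,1.5379) cross=-30.752
  mode + wants cross > 0 → take C=(1.4100,8.8843) (cross=30.752)
ex = (C−B)/|BC| = (0.1845,0.9828); ey = (-0.9828,0.1845)
P = B + -3.11·ex + 2.67·ey = (-2.7105,1.4062)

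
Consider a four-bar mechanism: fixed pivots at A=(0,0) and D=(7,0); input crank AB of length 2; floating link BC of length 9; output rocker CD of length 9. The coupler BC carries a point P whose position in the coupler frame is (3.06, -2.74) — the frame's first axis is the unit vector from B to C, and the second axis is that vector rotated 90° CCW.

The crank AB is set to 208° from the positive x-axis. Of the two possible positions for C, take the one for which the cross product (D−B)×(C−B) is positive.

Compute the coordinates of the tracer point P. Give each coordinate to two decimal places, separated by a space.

1.96 0.79

A=(0,0), D=(7.00,0)
B = A + 2.00·(cos208°, sin208°) = (-1.7659, -0.9389)
|BD| = 8.8160
circle(B,9.00) ∩ circle(D,9.00): a=4.4080, h=7.8466
  candidates: C₊=(1.7814,7.3325) cross=69.176; C₋=(3.4527,-8.2715) cross=-69.176
  mode + wants cross > 0 → take C=(1.7814,7.3325) (cross=69.176)
ex = (C−B)/|BC| = (0.3941,0.9191); ey = (-0.9191,0.3941)
P = B + 3.06·ex + -2.74·ey = (1.9584,0.7934)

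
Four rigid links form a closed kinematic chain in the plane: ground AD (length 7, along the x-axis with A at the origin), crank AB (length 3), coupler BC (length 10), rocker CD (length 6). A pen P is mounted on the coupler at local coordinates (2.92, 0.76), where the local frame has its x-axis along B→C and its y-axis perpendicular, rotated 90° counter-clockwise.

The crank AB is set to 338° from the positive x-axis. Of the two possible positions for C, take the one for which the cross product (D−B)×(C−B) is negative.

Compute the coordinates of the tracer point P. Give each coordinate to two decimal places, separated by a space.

A=(0,0), D=(7.00,0)
B = A + 3.00·(cos338°, sin338°) = (2.7816, -1.1238)
|BD| = 4.3656
circle(B,10.00) ∩ circle(D,6.00): a=9.5129, h=3.0831
  candidates: C₊=(11.1801,4.3042) cross=13.460; C₋=(12.7675,-1.6541) cross=-13.460
  mode - wants cross < 0 → take C=(12.7675,-1.6541) (cross=-13.460)
ex = (C−B)/|BC| = (0.9986,-0.0530); ey = (0.0530,0.9986)
P = B + 2.92·ex + 0.76·ey = (5.7377,-0.5197)

5.74 -0.52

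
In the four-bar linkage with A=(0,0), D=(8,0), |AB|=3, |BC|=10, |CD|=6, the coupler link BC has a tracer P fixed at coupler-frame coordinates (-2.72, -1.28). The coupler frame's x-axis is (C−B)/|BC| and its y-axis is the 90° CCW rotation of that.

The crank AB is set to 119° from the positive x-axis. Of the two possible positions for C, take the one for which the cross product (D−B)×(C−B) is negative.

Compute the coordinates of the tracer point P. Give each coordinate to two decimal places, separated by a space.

A=(0,0), D=(8.00,0)
B = A + 3.00·(cos119°, sin119°) = (-1.4544, 2.6239)
|BD| = 9.8118
circle(B,10.00) ∩ circle(D,6.00): a=8.1673, h=5.7702
  candidates: C₊=(7.9585,5.9999) cross=56.616; C₋=(4.8723,-5.1203) cross=-56.616
  mode - wants cross < 0 → take C=(4.8723,-5.1203) (cross=-56.616)
ex = (C−B)/|BC| = (0.6327,-0.7744); ey = (0.7744,0.6327)
P = B + -2.72·ex + -1.28·ey = (-4.1666,3.9205)

-4.17 3.92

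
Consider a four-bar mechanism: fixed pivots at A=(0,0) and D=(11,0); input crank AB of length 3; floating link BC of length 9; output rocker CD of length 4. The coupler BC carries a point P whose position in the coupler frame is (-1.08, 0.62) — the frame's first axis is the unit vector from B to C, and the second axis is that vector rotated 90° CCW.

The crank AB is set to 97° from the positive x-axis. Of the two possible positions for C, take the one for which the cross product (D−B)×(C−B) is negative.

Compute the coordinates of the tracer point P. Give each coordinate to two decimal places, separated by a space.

A=(0,0), D=(11.00,0)
B = A + 3.00·(cos97°, sin97°) = (-0.3656, 2.9776)
|BD| = 11.7492
circle(B,9.00) ∩ circle(D,4.00): a=8.6407, h=2.5175
  candidates: C₊=(8.6310,3.2231) cross=29.578; C₋=(7.3550,-1.6475) cross=-29.578
  mode - wants cross < 0 → take C=(7.3550,-1.6475) (cross=-29.578)
ex = (C−B)/|BC| = (0.8578,-0.5139); ey = (0.5139,0.8578)
P = B + -1.08·ex + 0.62·ey = (-0.9735,4.0645)

-0.97 4.06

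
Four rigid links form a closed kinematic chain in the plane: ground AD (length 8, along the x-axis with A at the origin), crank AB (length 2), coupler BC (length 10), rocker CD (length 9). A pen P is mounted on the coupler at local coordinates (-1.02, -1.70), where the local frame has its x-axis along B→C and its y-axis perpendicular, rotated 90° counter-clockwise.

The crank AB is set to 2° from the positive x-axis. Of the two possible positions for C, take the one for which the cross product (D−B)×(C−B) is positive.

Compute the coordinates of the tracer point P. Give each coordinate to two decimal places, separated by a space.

A=(0,0), D=(8.00,0)
B = A + 2.00·(cos2°, sin2°) = (1.9988, 0.0698)
|BD| = 6.0016
circle(B,10.00) ∩ circle(D,9.00): a=4.5837, h=8.8876
  candidates: C₊=(6.6856,8.9035) cross=53.340; C₋=(6.4788,-8.8705) cross=-53.340
  mode + wants cross > 0 → take C=(6.6856,8.9035) (cross=53.340)
ex = (C−B)/|BC| = (0.4687,0.8834); ey = (-0.8834,0.4687)
P = B + -1.02·ex + -1.70·ey = (3.0225,-1.6280)

3.02 -1.63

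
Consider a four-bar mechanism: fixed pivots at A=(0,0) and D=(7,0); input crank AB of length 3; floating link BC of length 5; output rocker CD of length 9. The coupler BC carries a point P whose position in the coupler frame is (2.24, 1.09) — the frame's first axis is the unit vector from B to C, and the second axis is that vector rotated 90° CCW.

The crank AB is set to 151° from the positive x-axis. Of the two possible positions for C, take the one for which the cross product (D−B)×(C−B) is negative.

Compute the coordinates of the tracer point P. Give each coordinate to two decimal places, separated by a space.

A=(0,0), D=(7.00,0)
B = A + 3.00·(cos151°, sin151°) = (-2.6239, 1.4544)
|BD| = 9.7331
circle(B,5.00) ∩ circle(D,9.00): a=1.9898, h=4.5870
  candidates: C₊=(0.0290,5.6926) cross=44.646; C₋=(-1.3418,-3.3784) cross=-44.646
  mode - wants cross < 0 → take C=(-1.3418,-3.3784) (cross=-44.646)
ex = (C−B)/|BC| = (0.2564,-0.9666); ey = (0.9666,0.2564)
P = B + 2.24·ex + 1.09·ey = (-0.9960,-0.4312)

-1.00 -0.43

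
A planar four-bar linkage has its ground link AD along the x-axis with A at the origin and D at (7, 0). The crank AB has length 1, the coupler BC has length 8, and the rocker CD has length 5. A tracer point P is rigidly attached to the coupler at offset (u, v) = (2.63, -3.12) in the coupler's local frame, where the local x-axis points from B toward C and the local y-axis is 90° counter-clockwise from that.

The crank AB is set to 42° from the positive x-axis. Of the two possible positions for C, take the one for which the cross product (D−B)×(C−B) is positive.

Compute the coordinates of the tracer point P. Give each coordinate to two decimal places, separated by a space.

4.64 -0.54

A=(0,0), D=(7.00,0)
B = A + 1.00·(cos42°, sin42°) = (0.7431, 0.6691)
|BD| = 6.2925
circle(B,8.00) ∩ circle(D,5.00): a=6.2452, h=4.9998
  candidates: C₊=(7.4846,4.9765) cross=31.461; C₋=(6.4213,-4.9664) cross=-31.461
  mode + wants cross > 0 → take C=(7.4846,4.9765) (cross=31.461)
ex = (C−B)/|BC| = (0.8427,0.5384); ey = (-0.5384,0.8427)
P = B + 2.63·ex + -3.12·ey = (4.6392,-0.5440)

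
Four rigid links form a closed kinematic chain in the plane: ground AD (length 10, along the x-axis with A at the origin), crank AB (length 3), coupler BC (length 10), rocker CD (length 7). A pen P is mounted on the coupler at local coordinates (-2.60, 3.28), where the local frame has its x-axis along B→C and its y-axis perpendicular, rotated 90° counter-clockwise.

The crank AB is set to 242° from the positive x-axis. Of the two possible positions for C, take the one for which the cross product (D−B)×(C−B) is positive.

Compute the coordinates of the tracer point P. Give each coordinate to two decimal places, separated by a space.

A=(0,0), D=(10.00,0)
B = A + 3.00·(cos242°, sin242°) = (-1.4084, -2.6488)
|BD| = 11.7119
circle(B,10.00) ∩ circle(D,7.00): a=8.0332, h=5.9555
  candidates: C₊=(5.0697,4.9691) cross=69.750; C₋=(7.7636,-6.6331) cross=-69.750
  mode + wants cross > 0 → take C=(5.0697,4.9691) (cross=69.750)
ex = (C−B)/|BC| = (0.6478,0.7618); ey = (-0.7618,0.6478)
P = B + -2.60·ex + 3.28·ey = (-5.5914,-2.5047)

-5.59 -2.50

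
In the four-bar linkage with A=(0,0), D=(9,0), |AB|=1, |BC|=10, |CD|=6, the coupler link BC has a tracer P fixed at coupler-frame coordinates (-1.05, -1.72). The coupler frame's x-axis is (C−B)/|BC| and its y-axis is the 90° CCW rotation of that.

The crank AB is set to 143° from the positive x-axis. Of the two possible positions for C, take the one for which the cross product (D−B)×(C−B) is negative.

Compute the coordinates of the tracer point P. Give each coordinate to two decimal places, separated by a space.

-2.69 -0.08

A=(0,0), D=(9.00,0)
B = A + 1.00·(cos143°, sin143°) = (-0.7986, 0.6018)
|BD| = 9.8171
circle(B,10.00) ∩ circle(D,6.00): a=8.1682, h=5.7690
  candidates: C₊=(7.7078,5.8592) cross=56.635; C₋=(7.0005,-5.6570) cross=-56.635
  mode - wants cross < 0 → take C=(7.0005,-5.6570) (cross=-56.635)
ex = (C−B)/|BC| = (0.7799,-0.6259); ey = (0.6259,0.7799)
P = B + -1.05·ex + -1.72·ey = (-2.6941,-0.0825)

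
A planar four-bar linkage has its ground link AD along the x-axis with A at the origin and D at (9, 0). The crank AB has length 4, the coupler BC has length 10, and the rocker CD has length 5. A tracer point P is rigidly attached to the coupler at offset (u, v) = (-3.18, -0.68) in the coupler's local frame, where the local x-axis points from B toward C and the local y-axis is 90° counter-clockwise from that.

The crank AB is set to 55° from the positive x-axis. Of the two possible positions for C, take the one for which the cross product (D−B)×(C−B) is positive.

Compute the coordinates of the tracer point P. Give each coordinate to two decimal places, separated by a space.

A=(0,0), D=(9.00,0)
B = A + 4.00·(cos55°, sin55°) = (2.2943, 3.2766)
|BD| = 7.4634
circle(B,10.00) ∩ circle(D,5.00): a=8.7562, h=4.8300
  candidates: C₊=(12.2820,3.7720) cross=36.048; C₋=(8.0411,-4.9072) cross=-36.048
  mode + wants cross > 0 → take C=(12.2820,3.7720) (cross=36.048)
ex = (C−B)/|BC| = (0.9988,0.0495); ey = (-0.0495,0.9988)
P = B + -3.18·ex + -0.68·ey = (-0.8481,2.4399)

-0.85 2.44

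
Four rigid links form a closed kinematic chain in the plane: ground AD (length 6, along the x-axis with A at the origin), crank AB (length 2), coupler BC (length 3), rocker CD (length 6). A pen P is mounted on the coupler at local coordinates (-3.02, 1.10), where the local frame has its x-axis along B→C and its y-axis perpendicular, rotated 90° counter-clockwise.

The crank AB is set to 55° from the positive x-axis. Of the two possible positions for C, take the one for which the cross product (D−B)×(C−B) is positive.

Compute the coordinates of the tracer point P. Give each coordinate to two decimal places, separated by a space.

A=(0,0), D=(6.00,0)
B = A + 2.00·(cos55°, sin55°) = (1.1472, 1.6383)
|BD| = 5.1219
circle(B,3.00) ∩ circle(D,6.00): a=-0.0748, h=2.9991
  candidates: C₊=(2.0356,4.5037) cross=15.361; C₋=(0.1170,-1.1793) cross=-15.361
  mode + wants cross > 0 → take C=(2.0356,4.5037) (cross=15.361)
ex = (C−B)/|BC| = (0.2962,0.9551); ey = (-0.9551,0.2962)
P = B + -3.02·ex + 1.10·ey = (-0.7979,-0.9205)

-0.80 -0.92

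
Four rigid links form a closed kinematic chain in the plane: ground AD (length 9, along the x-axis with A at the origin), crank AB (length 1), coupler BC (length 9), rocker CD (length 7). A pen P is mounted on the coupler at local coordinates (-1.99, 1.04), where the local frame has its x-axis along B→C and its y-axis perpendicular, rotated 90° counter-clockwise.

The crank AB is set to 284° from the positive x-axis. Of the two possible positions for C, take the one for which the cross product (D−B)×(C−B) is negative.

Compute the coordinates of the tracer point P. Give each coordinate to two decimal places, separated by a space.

A=(0,0), D=(9.00,0)
B = A + 1.00·(cos284°, sin284°) = (0.2419, -0.9703)
|BD| = 8.8117
circle(B,9.00) ∩ circle(D,7.00): a=6.2216, h=6.5032
  candidates: C₊=(5.7096,6.1784) cross=57.304; C₋=(7.1418,-6.7489) cross=-57.304
  mode - wants cross < 0 → take C=(7.1418,-6.7489) (cross=-57.304)
ex = (C−B)/|BC| = (0.7667,-0.6421); ey = (0.6421,0.7667)
P = B + -1.99·ex + 1.04·ey = (-0.6160,1.1047)

-0.62 1.10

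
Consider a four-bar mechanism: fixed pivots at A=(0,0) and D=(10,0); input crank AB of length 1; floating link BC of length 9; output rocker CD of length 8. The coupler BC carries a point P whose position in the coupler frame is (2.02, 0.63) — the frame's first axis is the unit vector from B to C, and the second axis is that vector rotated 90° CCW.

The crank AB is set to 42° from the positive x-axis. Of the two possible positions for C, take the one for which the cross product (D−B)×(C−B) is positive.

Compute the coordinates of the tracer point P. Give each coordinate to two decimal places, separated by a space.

1.64 2.59

A=(0,0), D=(10.00,0)
B = A + 1.00·(cos42°, sin42°) = (0.7431, 0.6691)
|BD| = 9.2810
circle(B,9.00) ∩ circle(D,8.00): a=5.5564, h=7.0800
  candidates: C₊=(6.7955,7.3301) cross=65.710; C₋=(5.7746,-6.7931) cross=-65.710
  mode + wants cross > 0 → take C=(6.7955,7.3301) (cross=65.710)
ex = (C−B)/|BC| = (0.6725,0.7401); ey = (-0.7401,0.6725)
P = B + 2.02·ex + 0.63·ey = (1.6353,2.5878)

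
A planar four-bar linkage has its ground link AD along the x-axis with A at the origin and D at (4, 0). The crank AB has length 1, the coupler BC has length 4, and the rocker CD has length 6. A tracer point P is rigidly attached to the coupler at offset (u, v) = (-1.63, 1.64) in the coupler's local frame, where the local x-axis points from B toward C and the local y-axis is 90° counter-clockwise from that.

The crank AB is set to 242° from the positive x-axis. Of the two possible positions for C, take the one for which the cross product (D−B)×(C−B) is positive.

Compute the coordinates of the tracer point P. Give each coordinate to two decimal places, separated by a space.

A=(0,0), D=(4.00,0)
B = A + 1.00·(cos242°, sin242°) = (-0.4695, -0.8829)
|BD| = 4.5559
circle(B,4.00) ∩ circle(D,6.00): a=0.0829, h=3.9991
  candidates: C₊=(-1.1632,3.0564) cross=18.219; C₋=(0.3870,-4.7902) cross=-18.219
  mode + wants cross > 0 → take C=(-1.1632,3.0564) (cross=18.219)
ex = (C−B)/|BC| = (-0.1734,0.9848); ey = (-0.9848,-0.1734)
P = B + -1.63·ex + 1.64·ey = (-1.8019,-2.7727)

-1.80 -2.77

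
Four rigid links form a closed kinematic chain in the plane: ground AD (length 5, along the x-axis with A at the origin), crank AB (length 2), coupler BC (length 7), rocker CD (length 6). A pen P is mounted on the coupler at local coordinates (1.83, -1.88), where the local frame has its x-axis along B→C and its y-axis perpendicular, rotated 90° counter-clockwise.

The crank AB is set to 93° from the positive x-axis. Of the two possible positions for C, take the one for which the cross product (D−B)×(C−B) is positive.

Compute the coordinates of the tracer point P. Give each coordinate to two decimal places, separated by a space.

2.47 1.48

A=(0,0), D=(5.00,0)
B = A + 2.00·(cos93°, sin93°) = (-0.1047, 1.9973)
|BD| = 5.4815
circle(B,7.00) ∩ circle(D,6.00): a=3.9266, h=5.7950
  candidates: C₊=(5.6635,5.9632) cross=31.765; C₋=(1.4405,-4.8301) cross=-31.765
  mode + wants cross > 0 → take C=(5.6635,5.9632) (cross=31.765)
ex = (C−B)/|BC| = (0.8240,0.5666); ey = (-0.5666,0.8240)
P = B + 1.83·ex + -1.88·ey = (2.4684,1.4849)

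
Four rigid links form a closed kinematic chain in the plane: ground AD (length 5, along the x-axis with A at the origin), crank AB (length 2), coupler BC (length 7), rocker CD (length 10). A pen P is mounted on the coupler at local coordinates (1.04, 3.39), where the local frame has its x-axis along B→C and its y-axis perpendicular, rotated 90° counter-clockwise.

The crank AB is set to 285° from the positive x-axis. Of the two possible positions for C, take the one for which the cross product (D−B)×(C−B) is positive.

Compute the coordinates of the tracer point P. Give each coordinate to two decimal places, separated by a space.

A=(0,0), D=(5.00,0)
B = A + 2.00·(cos285°, sin285°) = (0.5176, -1.9319)
|BD| = 4.8809
circle(B,7.00) ∩ circle(D,10.00): a=-2.7839, h=6.4226
  candidates: C₊=(-4.5810,2.8644) cross=31.348; C₋=(0.5031,-8.9318) cross=-31.348
  mode + wants cross > 0 → take C=(-4.5810,2.8644) (cross=31.348)
ex = (C−B)/|BC| = (-0.7284,0.6852); ey = (-0.6852,-0.7284)
P = B + 1.04·ex + 3.39·ey = (-2.5626,-3.6885)

-2.56 -3.69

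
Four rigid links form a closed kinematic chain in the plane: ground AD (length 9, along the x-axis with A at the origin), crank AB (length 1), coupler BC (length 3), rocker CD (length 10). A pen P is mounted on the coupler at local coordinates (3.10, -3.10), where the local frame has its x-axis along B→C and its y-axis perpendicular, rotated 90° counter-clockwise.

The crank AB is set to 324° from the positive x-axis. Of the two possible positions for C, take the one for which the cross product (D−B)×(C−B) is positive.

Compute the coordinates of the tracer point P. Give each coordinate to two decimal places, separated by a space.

1.74 3.70

A=(0,0), D=(9.00,0)
B = A + 1.00·(cos324°, sin324°) = (0.8090, -0.5878)
|BD| = 8.2120
circle(B,3.00) ∩ circle(D,10.00): a=-1.4346, h=2.6347
  candidates: C₊=(-0.8105,1.9375) cross=21.637; C₋=(-0.4333,-3.3185) cross=-21.637
  mode + wants cross > 0 → take C=(-0.8105,1.9375) (cross=21.637)
ex = (C−B)/|BC| = (-0.5398,0.8418); ey = (-0.8418,-0.5398)
P = B + 3.10·ex + -3.10·ey = (1.7450,3.6952)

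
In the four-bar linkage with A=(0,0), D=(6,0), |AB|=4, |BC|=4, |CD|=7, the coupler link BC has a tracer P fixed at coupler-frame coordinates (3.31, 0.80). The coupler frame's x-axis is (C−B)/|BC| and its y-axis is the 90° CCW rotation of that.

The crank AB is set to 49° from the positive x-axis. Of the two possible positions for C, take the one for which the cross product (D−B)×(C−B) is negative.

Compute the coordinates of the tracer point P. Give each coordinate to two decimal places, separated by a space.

0.08 0.76

A=(0,0), D=(6.00,0)
B = A + 4.00·(cos49°, sin49°) = (2.6242, 3.0188)
|BD| = 4.5287
circle(B,4.00) ∩ circle(D,7.00): a=-1.3791, h=3.7548
  candidates: C₊=(4.0992,6.7370) cross=17.004; C₋=(-0.9067,1.1393) cross=-17.004
  mode - wants cross < 0 → take C=(-0.9067,1.1393) (cross=-17.004)
ex = (C−B)/|BC| = (-0.8827,-0.4699); ey = (0.4699,-0.8827)
P = B + 3.31·ex + 0.80·ey = (0.0783,0.7573)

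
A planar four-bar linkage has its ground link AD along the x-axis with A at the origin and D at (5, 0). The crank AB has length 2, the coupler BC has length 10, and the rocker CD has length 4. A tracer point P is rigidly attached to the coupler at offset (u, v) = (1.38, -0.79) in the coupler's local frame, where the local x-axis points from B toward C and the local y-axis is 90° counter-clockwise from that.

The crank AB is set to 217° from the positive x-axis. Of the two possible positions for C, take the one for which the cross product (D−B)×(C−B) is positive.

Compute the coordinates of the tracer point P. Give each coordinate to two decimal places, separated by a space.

A=(0,0), D=(5.00,0)
B = A + 2.00·(cos217°, sin217°) = (-1.5973, -1.2036)
|BD| = 6.7062
circle(B,10.00) ∩ circle(D,4.00): a=9.6160, h=2.7446
  candidates: C₊=(7.3699,3.2223) cross=18.406; C₋=(8.3552,-2.1778) cross=-18.406
  mode + wants cross > 0 → take C=(7.3699,3.2223) (cross=18.406)
ex = (C−B)/|BC| = (0.8967,0.4426); ey = (-0.4426,0.8967)
P = B + 1.38·ex + -0.79·ey = (-0.0101,-1.3013)

-0.01 -1.30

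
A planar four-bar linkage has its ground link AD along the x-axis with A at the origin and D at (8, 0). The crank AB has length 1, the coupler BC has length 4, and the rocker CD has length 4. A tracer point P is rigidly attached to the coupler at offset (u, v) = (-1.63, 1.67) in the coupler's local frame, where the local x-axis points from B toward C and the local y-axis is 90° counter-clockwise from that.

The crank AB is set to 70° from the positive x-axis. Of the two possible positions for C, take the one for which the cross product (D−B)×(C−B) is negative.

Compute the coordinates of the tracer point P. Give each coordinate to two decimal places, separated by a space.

A=(0,0), D=(8.00,0)
B = A + 1.00·(cos70°, sin70°) = (0.3420, 0.9397)
|BD| = 7.7154
circle(B,4.00) ∩ circle(D,4.00): a=3.8577, h=1.0574
  candidates: C₊=(4.2998,1.5194) cross=8.158; C₋=(4.0422,-0.5797) cross=-8.158
  mode - wants cross < 0 → take C=(4.0422,-0.5797) (cross=-8.158)
ex = (C−B)/|BC| = (0.9251,-0.3798); ey = (0.3798,0.9251)
P = B + -1.63·ex + 1.67·ey = (-0.5315,3.1037)

-0.53 3.10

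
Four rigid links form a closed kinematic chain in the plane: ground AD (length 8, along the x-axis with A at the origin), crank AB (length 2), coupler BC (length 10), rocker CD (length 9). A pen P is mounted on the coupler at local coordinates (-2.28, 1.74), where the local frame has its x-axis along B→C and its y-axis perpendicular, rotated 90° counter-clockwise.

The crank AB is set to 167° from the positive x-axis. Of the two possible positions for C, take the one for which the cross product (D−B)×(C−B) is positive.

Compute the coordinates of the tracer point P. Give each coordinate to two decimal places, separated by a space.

A=(0,0), D=(8.00,0)
B = A + 2.00·(cos167°, sin167°) = (-1.9487, 0.4499)
|BD| = 9.9589
circle(B,10.00) ∩ circle(D,9.00): a=5.9334, h=8.0495
  candidates: C₊=(4.3422,8.2232) cross=80.165; C₋=(3.6149,-7.8595) cross=-80.165
  mode + wants cross > 0 → take C=(4.3422,8.2232) (cross=80.165)
ex = (C−B)/|BC| = (0.6291,0.7773); ey = (-0.7773,0.6291)
P = B + -2.28·ex + 1.74·ey = (-4.7356,-0.2278)

-4.74 -0.23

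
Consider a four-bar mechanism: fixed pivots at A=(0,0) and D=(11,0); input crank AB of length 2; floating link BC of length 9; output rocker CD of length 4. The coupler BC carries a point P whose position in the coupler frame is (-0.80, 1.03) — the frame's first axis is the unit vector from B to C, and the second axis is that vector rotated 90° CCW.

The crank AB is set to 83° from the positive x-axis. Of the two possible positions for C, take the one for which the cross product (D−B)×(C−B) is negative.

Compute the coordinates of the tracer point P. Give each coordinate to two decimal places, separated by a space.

0.08 3.28

A=(0,0), D=(11.00,0)
B = A + 2.00·(cos83°, sin83°) = (0.2437, 1.9851)
|BD| = 10.9379
circle(B,9.00) ∩ circle(D,4.00): a=8.4403, h=3.1244
  candidates: C₊=(9.1109,3.5258) cross=34.174; C₋=(7.9768,-2.6192) cross=-34.174
  mode - wants cross < 0 → take C=(7.9768,-2.6192) (cross=-34.174)
ex = (C−B)/|BC| = (0.8592,-0.5116); ey = (0.5116,0.8592)
P = B + -0.80·ex + 1.03·ey = (0.0833,3.2794)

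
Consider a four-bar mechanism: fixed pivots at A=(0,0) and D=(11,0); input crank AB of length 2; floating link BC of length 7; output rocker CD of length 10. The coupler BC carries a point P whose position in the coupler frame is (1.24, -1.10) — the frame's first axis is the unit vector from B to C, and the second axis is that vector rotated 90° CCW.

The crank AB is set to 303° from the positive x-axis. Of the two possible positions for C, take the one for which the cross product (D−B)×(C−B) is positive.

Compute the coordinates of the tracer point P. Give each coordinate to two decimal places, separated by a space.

A=(0,0), D=(11.00,0)
B = A + 2.00·(cos303°, sin303°) = (1.0893, -1.6773)
|BD| = 10.0517
circle(B,7.00) ∩ circle(D,10.00): a=2.4889, h=6.5426
  candidates: C₊=(2.4515,5.1888) cross=65.764; C₋=(4.6351,-7.7128) cross=-65.764
  mode + wants cross > 0 → take C=(2.4515,5.1888) (cross=65.764)
ex = (C−B)/|BC| = (0.1946,0.9809); ey = (-0.9809,0.1946)
P = B + 1.24·ex + -1.10·ey = (2.4096,-0.6751)

2.41 -0.68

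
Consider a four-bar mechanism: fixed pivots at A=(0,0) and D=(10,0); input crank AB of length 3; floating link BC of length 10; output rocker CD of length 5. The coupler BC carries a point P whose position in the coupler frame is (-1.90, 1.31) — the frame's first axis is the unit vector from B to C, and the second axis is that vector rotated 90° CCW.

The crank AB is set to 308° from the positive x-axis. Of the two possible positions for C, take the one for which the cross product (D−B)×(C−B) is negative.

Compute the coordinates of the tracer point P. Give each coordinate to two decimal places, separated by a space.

A=(0,0), D=(10.00,0)
B = A + 3.00·(cos308°, sin308°) = (1.8470, -2.3640)
|BD| = 8.4888
circle(B,10.00) ∩ circle(D,5.00): a=8.6620, h=4.9970
  candidates: C₊=(8.7747,4.8475) cross=42.419; C₋=(11.5579,-4.7511) cross=-42.419
  mode - wants cross < 0 → take C=(11.5579,-4.7511) (cross=-42.419)
ex = (C−B)/|BC| = (0.9711,-0.2387); ey = (0.2387,0.9711)
P = B + -1.90·ex + 1.31·ey = (0.3146,-0.6384)

0.31 -0.64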